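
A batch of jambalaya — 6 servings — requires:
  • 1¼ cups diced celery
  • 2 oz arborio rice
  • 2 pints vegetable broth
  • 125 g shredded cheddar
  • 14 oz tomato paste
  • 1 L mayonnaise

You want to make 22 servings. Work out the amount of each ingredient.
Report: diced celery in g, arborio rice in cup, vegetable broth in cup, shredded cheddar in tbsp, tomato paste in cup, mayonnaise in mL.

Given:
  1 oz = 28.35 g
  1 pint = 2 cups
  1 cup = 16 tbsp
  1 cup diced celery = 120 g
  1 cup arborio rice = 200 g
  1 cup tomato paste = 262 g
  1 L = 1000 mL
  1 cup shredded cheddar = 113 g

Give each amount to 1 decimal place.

Scaling factor: 22/6 = 11/3.
diced celery: 1.25 cup × 11/3 × 120 g/cup = 550.0 g
arborio rice: 2 oz × 11/3 × 28.35 g/oz ÷ 200 g/cup ≈ 1.0 cup
vegetable broth: 2 pint × 11/3 × 2 cup/pint ≈ 14.7 cup
shredded cheddar: 125 g × 11/3 ÷ 113 g/cup × 16 tbsp/cup ≈ 64.9 tbsp
tomato paste: 14 oz × 11/3 × 28.35 g/oz ÷ 262 g/cup ≈ 5.6 cup
mayonnaise: 1 L × 11/3 × 1000 mL/L ≈ 3666.7 mL

diced celery: 550.0 g; arborio rice: 1.0 cup; vegetable broth: 14.7 cup; shredded cheddar: 64.9 tbsp; tomato paste: 5.6 cup; mayonnaise: 3666.7 mL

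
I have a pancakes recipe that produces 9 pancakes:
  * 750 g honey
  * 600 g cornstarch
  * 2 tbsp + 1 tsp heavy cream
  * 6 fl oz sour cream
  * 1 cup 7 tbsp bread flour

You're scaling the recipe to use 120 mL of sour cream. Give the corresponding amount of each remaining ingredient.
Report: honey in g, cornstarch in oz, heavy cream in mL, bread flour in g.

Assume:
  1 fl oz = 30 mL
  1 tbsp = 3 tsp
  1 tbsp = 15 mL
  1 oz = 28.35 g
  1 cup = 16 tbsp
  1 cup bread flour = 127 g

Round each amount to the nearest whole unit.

honey: 500 g; cornstarch: 14 oz; heavy cream: 23 mL; bread flour: 122 g

The original recipe has 180 mL of sour cream, so the scaling factor is 120 ÷ 180 = 2/3.
honey: 750 g × 2/3 = 500 g
cornstarch: 600 g × 2/3 ÷ 28.35 g/oz ≈ 14 oz
heavy cream: (2 tbsp + 1 tsp = 7/3 tbsp) × 2/3 × 15 mL/tbsp ≈ 23 mL
bread flour: (1 cup + 7 tbsp = 1.4375 cup) × 2/3 × 127 g/cup ≈ 122 g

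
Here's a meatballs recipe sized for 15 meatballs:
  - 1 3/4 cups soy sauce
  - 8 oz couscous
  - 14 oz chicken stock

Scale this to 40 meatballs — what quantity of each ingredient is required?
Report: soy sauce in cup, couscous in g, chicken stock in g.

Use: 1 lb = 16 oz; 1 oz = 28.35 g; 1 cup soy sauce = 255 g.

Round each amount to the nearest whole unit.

soy sauce: 5 cup; couscous: 605 g; chicken stock: 1058 g

Scaling factor: 40/15 = 8/3.
soy sauce: 1.75 cup × 8/3 ≈ 5 cup
couscous: 8 oz × 8/3 × 28.35 g/oz ≈ 605 g
chicken stock: 14 oz × 8/3 × 28.35 g/oz ≈ 1058 g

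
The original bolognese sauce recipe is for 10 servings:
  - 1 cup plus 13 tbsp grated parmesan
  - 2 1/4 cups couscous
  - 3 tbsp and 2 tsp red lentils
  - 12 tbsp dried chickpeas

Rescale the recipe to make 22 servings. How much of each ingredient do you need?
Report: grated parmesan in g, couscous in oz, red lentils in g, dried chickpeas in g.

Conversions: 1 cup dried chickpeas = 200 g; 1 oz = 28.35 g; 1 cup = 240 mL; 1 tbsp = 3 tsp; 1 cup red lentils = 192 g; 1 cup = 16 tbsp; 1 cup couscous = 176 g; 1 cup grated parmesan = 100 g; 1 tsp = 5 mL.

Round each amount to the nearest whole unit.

Scaling factor: 22/10 = 11/5 = 2.2.
grated parmesan: (1 cup + 13 tbsp = 1.8125 cup) × 11/5 × 100 g/cup ≈ 399 g
couscous: 2.25 cup × 11/5 × 176 g/cup ÷ 28.35 g/oz ≈ 31 oz
red lentils: (3 tbsp + 2 tsp = 11/3 tbsp) × 11/5 ÷ 16 tbsp/cup × 192 g/cup ≈ 97 g
dried chickpeas: 12 tbsp × 11/5 ÷ 16 tbsp/cup × 200 g/cup = 330 g

grated parmesan: 399 g; couscous: 31 oz; red lentils: 97 g; dried chickpeas: 330 g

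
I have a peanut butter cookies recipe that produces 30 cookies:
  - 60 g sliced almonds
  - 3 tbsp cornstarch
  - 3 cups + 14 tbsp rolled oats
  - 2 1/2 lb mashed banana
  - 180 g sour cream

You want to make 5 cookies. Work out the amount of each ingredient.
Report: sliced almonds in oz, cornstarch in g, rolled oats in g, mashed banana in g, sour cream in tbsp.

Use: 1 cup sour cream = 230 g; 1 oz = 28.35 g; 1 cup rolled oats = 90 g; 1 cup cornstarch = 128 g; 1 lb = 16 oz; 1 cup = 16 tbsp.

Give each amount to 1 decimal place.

sliced almonds: 0.4 oz; cornstarch: 4.0 g; rolled oats: 58.1 g; mashed banana: 189.0 g; sour cream: 2.1 tbsp

Scaling factor: 5/30 = 1/6.
sliced almonds: 60 g × 1/6 ÷ 28.35 g/oz ≈ 0.4 oz
cornstarch: 3 tbsp × 1/6 ÷ 16 tbsp/cup × 128 g/cup = 4.0 g
rolled oats: (3 cup + 14 tbsp = 3.875 cup) × 1/6 × 90 g/cup ≈ 58.1 g
mashed banana: 2.5 lb × 1/6 × 16 oz/lb × 28.35 g/oz = 189.0 g
sour cream: 180 g × 1/6 ÷ 230 g/cup × 16 tbsp/cup ≈ 2.1 tbsp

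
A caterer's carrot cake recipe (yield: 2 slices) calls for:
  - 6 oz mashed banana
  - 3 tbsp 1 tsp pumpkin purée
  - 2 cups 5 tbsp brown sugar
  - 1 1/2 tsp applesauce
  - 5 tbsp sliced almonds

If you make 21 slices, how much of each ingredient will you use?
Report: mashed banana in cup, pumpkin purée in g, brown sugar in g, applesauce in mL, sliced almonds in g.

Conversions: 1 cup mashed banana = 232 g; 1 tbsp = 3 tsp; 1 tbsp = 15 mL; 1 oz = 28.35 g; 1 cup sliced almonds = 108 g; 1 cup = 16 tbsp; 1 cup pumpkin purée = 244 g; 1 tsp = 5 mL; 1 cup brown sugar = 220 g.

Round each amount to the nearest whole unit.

Scaling factor: 21/2 = 10.5.
mashed banana: 6 oz × 21/2 × 28.35 g/oz ÷ 232 g/cup ≈ 8 cup
pumpkin purée: (3 tbsp + 1 tsp = 10/3 tbsp) × 21/2 ÷ 16 tbsp/cup × 244 g/cup ≈ 534 g
brown sugar: (2 cup + 5 tbsp = 2.3125 cup) × 21/2 × 220 g/cup ≈ 5342 g
applesauce: 1.5 tsp × 21/2 × 5 mL/tsp ≈ 79 mL
sliced almonds: 5 tbsp × 21/2 ÷ 16 tbsp/cup × 108 g/cup ≈ 354 g

mashed banana: 8 cup; pumpkin purée: 534 g; brown sugar: 5342 g; applesauce: 79 mL; sliced almonds: 354 g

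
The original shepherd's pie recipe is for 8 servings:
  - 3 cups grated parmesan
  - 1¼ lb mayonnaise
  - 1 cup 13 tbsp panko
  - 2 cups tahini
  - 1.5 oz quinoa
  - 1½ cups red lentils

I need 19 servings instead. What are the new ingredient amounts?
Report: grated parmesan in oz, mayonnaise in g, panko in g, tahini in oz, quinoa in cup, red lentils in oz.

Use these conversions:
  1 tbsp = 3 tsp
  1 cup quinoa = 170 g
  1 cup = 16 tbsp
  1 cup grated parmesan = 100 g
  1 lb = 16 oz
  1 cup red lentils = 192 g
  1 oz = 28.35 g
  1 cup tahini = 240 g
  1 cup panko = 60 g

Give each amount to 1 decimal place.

grated parmesan: 25.1 oz; mayonnaise: 1346.6 g; panko: 258.3 g; tahini: 40.2 oz; quinoa: 0.6 cup; red lentils: 24.1 oz

Scaling factor: 19/8 = 2.375.
grated parmesan: 3 cup × 19/8 × 100 g/cup ÷ 28.35 g/oz ≈ 25.1 oz
mayonnaise: 1.25 lb × 19/8 × 16 oz/lb × 28.35 g/oz ≈ 1346.6 g
panko: (1 cup + 13 tbsp = 1.8125 cup) × 19/8 × 60 g/cup ≈ 258.3 g
tahini: 2 cup × 19/8 × 240 g/cup ÷ 28.35 g/oz ≈ 40.2 oz
quinoa: 1.5 oz × 19/8 × 28.35 g/oz ÷ 170 g/cup ≈ 0.6 cup
red lentils: 1.5 cup × 19/8 × 192 g/cup ÷ 28.35 g/oz ≈ 24.1 oz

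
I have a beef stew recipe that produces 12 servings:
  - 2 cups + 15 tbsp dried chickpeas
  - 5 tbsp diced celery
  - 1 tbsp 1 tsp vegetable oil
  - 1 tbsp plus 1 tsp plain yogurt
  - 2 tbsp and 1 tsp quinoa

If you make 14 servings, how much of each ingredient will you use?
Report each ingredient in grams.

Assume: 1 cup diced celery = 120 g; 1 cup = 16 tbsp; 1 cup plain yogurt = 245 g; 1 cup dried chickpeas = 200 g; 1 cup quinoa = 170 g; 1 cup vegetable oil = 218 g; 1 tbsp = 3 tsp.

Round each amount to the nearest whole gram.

dried chickpeas: 685 g; diced celery: 44 g; vegetable oil: 21 g; plain yogurt: 24 g; quinoa: 29 g

Scaling factor: 14/12 = 7/6.
dried chickpeas: (2 cup + 15 tbsp = 2.9375 cup) × 7/6 × 200 g/cup ≈ 685 g
diced celery: 5 tbsp × 7/6 ÷ 16 tbsp/cup × 120 g/cup ≈ 44 g
vegetable oil: (1 tbsp + 1 tsp = 4/3 tbsp) × 7/6 ÷ 16 tbsp/cup × 218 g/cup ≈ 21 g
plain yogurt: (1 tbsp + 1 tsp = 4/3 tbsp) × 7/6 ÷ 16 tbsp/cup × 245 g/cup ≈ 24 g
quinoa: (2 tbsp + 1 tsp = 7/3 tbsp) × 7/6 ÷ 16 tbsp/cup × 170 g/cup ≈ 29 g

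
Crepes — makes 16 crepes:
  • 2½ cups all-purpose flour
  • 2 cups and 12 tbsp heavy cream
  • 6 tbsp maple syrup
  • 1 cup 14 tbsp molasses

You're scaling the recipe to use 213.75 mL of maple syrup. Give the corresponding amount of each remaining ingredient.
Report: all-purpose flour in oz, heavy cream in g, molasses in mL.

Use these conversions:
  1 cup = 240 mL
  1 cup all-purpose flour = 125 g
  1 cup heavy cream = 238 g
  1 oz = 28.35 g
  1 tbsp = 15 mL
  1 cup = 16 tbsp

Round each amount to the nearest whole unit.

all-purpose flour: 26 oz; heavy cream: 1554 g; molasses: 1069 mL

The original recipe has 90 mL of maple syrup, so the scaling factor is 213.75 ÷ 90 = 19/8 = 2.375.
all-purpose flour: 2.5 cup × 19/8 × 125 g/cup ÷ 28.35 g/oz ≈ 26 oz
heavy cream: (2 cup + 12 tbsp = 2.75 cup) × 19/8 × 238 g/cup ≈ 1554 g
molasses: (1 cup + 14 tbsp = 1.875 cup) × 19/8 × 240 mL/cup ≈ 1069 mL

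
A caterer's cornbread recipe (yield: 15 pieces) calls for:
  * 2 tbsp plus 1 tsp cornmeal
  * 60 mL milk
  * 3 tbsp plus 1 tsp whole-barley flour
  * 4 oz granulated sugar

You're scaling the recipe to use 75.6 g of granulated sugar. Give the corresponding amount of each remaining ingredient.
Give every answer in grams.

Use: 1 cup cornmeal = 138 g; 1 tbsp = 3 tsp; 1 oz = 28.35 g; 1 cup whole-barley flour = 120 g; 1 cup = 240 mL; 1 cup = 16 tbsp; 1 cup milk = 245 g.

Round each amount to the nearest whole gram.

The original recipe has 113.4 g of granulated sugar, so the scaling factor is 75.6 ÷ 113.4 = 2/3.
cornmeal: (2 tbsp + 1 tsp = 7/3 tbsp) × 2/3 ÷ 16 tbsp/cup × 138 g/cup ≈ 13 g
milk: 60 mL × 2/3 ÷ 240 mL/cup × 245 g/cup ≈ 41 g
whole-barley flour: (3 tbsp + 1 tsp = 10/3 tbsp) × 2/3 ÷ 16 tbsp/cup × 120 g/cup ≈ 17 g

cornmeal: 13 g; milk: 41 g; whole-barley flour: 17 g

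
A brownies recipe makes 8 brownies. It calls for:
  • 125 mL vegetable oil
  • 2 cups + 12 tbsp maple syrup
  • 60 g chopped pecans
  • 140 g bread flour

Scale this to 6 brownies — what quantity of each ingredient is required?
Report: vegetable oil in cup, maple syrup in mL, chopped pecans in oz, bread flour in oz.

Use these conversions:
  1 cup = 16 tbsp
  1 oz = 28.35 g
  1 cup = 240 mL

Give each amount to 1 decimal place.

vegetable oil: 0.4 cup; maple syrup: 495.0 mL; chopped pecans: 1.6 oz; bread flour: 3.7 oz

Scaling factor: 6/8 = 3/4 = 0.75.
vegetable oil: 125 mL × 3/4 ÷ 240 mL/cup ≈ 0.4 cup
maple syrup: (2 cup + 12 tbsp = 2.75 cup) × 3/4 × 240 mL/cup = 495.0 mL
chopped pecans: 60 g × 3/4 ÷ 28.35 g/oz ≈ 1.6 oz
bread flour: 140 g × 3/4 ÷ 28.35 g/oz ≈ 3.7 oz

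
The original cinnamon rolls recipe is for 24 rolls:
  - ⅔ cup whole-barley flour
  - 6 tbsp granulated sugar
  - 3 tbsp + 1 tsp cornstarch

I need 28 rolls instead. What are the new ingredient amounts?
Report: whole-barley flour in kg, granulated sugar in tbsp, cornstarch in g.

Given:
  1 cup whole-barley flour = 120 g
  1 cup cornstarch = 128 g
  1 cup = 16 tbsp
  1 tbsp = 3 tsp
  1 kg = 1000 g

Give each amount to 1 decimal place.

whole-barley flour: 0.1 kg; granulated sugar: 7.0 tbsp; cornstarch: 31.1 g

Scaling factor: 28/24 = 7/6.
whole-barley flour: 2/3 cup × 7/6 × 120 g/cup ÷ 1000 g/kg ≈ 0.1 kg
granulated sugar: 6 tbsp × 7/6 = 7.0 tbsp
cornstarch: (3 tbsp + 1 tsp = 10/3 tbsp) × 7/6 ÷ 16 tbsp/cup × 128 g/cup ≈ 31.1 g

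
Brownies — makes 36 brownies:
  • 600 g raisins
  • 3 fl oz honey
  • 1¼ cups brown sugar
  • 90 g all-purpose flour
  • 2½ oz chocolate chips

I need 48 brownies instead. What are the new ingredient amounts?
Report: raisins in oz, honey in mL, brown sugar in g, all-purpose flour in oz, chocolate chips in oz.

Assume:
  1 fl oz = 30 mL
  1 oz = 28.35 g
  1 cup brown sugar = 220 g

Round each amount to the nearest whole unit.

Scaling factor: 48/36 = 4/3.
raisins: 600 g × 4/3 ÷ 28.35 g/oz ≈ 28 oz
honey: 3 fl oz × 4/3 × 30 mL/fl oz = 120 mL
brown sugar: 1.25 cup × 4/3 × 220 g/cup ≈ 367 g
all-purpose flour: 90 g × 4/3 ÷ 28.35 g/oz ≈ 4 oz
chocolate chips: 2.5 oz × 4/3 ≈ 3 oz

raisins: 28 oz; honey: 120 mL; brown sugar: 367 g; all-purpose flour: 4 oz; chocolate chips: 3 oz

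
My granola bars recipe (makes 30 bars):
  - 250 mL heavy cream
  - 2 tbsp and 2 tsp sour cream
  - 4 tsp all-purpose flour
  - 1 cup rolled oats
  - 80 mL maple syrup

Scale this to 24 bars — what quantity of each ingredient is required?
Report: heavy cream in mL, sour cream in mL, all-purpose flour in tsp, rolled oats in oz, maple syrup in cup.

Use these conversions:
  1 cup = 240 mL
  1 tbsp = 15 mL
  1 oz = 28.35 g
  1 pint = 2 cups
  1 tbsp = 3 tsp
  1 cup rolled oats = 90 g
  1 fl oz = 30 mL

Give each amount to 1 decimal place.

Scaling factor: 24/30 = 4/5 = 0.8.
heavy cream: 250 mL × 4/5 = 200.0 mL
sour cream: (2 tbsp + 2 tsp = 8/3 tbsp) × 4/5 × 15 mL/tbsp = 32.0 mL
all-purpose flour: 4 tsp × 4/5 = 3.2 tsp
rolled oats: 1 cup × 4/5 × 90 g/cup ÷ 28.35 g/oz ≈ 2.5 oz
maple syrup: 80 mL × 4/5 ÷ 240 mL/cup ≈ 0.3 cup

heavy cream: 200.0 mL; sour cream: 32.0 mL; all-purpose flour: 3.2 tsp; rolled oats: 2.5 oz; maple syrup: 0.3 cup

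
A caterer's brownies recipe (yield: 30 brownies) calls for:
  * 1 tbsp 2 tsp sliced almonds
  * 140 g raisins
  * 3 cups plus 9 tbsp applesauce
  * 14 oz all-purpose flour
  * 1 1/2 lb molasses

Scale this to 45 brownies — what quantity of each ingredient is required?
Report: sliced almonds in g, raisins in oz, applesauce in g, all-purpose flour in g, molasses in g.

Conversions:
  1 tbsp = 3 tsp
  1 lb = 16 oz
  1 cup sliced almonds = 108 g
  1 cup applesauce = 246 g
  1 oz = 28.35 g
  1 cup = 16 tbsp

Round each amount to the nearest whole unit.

Scaling factor: 45/30 = 3/2 = 1.5.
sliced almonds: (1 tbsp + 2 tsp = 5/3 tbsp) × 3/2 ÷ 16 tbsp/cup × 108 g/cup ≈ 17 g
raisins: 140 g × 3/2 ÷ 28.35 g/oz ≈ 7 oz
applesauce: (3 cup + 9 tbsp = 3.5625 cup) × 3/2 × 246 g/cup ≈ 1315 g
all-purpose flour: 14 oz × 3/2 × 28.35 g/oz ≈ 595 g
molasses: 1.5 lb × 3/2 × 16 oz/lb × 28.35 g/oz ≈ 1021 g

sliced almonds: 17 g; raisins: 7 oz; applesauce: 1315 g; all-purpose flour: 595 g; molasses: 1021 g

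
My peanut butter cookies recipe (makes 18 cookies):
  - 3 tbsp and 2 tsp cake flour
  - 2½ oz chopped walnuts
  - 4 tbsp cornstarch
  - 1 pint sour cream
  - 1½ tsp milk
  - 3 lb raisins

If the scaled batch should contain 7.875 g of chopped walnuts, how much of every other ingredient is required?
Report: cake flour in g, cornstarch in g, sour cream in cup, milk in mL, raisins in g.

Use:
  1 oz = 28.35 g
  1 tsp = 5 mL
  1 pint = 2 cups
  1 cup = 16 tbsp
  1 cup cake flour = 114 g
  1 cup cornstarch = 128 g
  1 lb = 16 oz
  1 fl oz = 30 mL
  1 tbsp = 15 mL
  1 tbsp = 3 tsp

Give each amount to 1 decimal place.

The original recipe has 70.875 g of chopped walnuts, so the scaling factor is 7.875 ÷ 70.875 = 1/9.
cake flour: (3 tbsp + 2 tsp = 11/3 tbsp) × 1/9 ÷ 16 tbsp/cup × 114 g/cup ≈ 2.9 g
cornstarch: 4 tbsp × 1/9 ÷ 16 tbsp/cup × 128 g/cup ≈ 3.6 g
sour cream: 1 pint × 1/9 × 2 cup/pint ≈ 0.2 cup
milk: 1.5 tsp × 1/9 × 5 mL/tsp ≈ 0.8 mL
raisins: 3 lb × 1/9 × 16 oz/lb × 28.35 g/oz = 151.2 g

cake flour: 2.9 g; cornstarch: 3.6 g; sour cream: 0.2 cup; milk: 0.8 mL; raisins: 151.2 g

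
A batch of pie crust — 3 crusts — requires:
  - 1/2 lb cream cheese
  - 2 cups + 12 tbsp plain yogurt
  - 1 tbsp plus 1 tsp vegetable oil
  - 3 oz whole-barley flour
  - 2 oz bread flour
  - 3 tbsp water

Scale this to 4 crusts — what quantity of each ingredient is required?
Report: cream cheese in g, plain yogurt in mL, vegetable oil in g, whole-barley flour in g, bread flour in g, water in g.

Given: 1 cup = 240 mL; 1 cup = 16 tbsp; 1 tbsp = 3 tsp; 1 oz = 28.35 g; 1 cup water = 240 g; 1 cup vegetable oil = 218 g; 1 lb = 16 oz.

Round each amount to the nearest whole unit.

cream cheese: 302 g; plain yogurt: 880 mL; vegetable oil: 24 g; whole-barley flour: 113 g; bread flour: 76 g; water: 60 g

Scaling factor: 4/3.
cream cheese: 0.5 lb × 4/3 × 16 oz/lb × 28.35 g/oz ≈ 302 g
plain yogurt: (2 cup + 12 tbsp = 2.75 cup) × 4/3 × 240 mL/cup = 880 mL
vegetable oil: (1 tbsp + 1 tsp = 4/3 tbsp) × 4/3 ÷ 16 tbsp/cup × 218 g/cup ≈ 24 g
whole-barley flour: 3 oz × 4/3 × 28.35 g/oz ≈ 113 g
bread flour: 2 oz × 4/3 × 28.35 g/oz ≈ 76 g
water: 3 tbsp × 4/3 ÷ 16 tbsp/cup × 240 g/cup = 60 g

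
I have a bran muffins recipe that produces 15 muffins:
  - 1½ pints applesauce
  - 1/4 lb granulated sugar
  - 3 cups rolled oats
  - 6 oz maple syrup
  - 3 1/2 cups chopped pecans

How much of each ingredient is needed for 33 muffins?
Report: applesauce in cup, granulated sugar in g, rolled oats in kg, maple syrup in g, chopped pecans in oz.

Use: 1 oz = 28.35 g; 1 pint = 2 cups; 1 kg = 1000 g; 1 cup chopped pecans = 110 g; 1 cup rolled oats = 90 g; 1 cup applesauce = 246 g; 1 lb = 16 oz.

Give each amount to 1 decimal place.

Scaling factor: 33/15 = 11/5 = 2.2.
applesauce: 1.5 pint × 11/5 × 2 cup/pint = 6.6 cup
granulated sugar: 0.25 lb × 11/5 × 16 oz/lb × 28.35 g/oz ≈ 249.5 g
rolled oats: 3 cup × 11/5 × 90 g/cup ÷ 1000 g/kg ≈ 0.6 kg
maple syrup: 6 oz × 11/5 × 28.35 g/oz ≈ 374.2 g
chopped pecans: 3.5 cup × 11/5 × 110 g/cup ÷ 28.35 g/oz ≈ 29.9 oz

applesauce: 6.6 cup; granulated sugar: 249.5 g; rolled oats: 0.6 kg; maple syrup: 374.2 g; chopped pecans: 29.9 oz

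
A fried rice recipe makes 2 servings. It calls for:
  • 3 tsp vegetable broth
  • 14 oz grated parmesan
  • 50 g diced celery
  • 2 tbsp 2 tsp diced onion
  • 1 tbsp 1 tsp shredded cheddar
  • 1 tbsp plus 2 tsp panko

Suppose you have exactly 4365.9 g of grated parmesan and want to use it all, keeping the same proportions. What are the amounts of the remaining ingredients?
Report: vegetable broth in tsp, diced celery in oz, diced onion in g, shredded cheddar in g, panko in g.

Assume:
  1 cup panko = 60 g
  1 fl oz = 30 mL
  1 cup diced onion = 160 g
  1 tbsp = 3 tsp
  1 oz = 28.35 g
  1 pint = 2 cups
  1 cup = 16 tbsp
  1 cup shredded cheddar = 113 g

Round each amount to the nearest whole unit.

vegetable broth: 33 tsp; diced celery: 19 oz; diced onion: 293 g; shredded cheddar: 104 g; panko: 69 g

The original recipe has 396.9 g of grated parmesan, so the scaling factor is 4365.9 ÷ 396.9 = 11.
vegetable broth: 3 tsp × 11 = 33 tsp
diced celery: 50 g × 11 ÷ 28.35 g/oz ≈ 19 oz
diced onion: (2 tbsp + 2 tsp = 8/3 tbsp) × 11 ÷ 16 tbsp/cup × 160 g/cup ≈ 293 g
shredded cheddar: (1 tbsp + 1 tsp = 4/3 tbsp) × 11 ÷ 16 tbsp/cup × 113 g/cup ≈ 104 g
panko: (1 tbsp + 2 tsp = 5/3 tbsp) × 11 ÷ 16 tbsp/cup × 60 g/cup ≈ 69 g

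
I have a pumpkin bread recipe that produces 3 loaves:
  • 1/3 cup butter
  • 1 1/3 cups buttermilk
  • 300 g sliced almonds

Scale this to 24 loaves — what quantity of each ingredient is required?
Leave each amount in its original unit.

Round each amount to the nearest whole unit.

Scaling factor: 24/3 = 8.
butter: 1/3 cup × 8 ≈ 3 cup
buttermilk: 4/3 cup × 8 ≈ 11 cup
sliced almonds: 300 g × 8 = 2400 g

butter: 3 cup; buttermilk: 11 cup; sliced almonds: 2400 g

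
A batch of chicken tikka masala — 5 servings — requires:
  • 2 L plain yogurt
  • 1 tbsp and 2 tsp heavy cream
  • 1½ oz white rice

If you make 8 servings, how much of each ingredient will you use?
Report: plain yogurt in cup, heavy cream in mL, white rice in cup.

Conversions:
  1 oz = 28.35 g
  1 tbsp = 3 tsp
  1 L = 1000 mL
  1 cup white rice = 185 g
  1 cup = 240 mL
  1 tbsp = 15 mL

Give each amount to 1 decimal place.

Scaling factor: 8/5 = 1.6.
plain yogurt: 2 L × 8/5 × 1000 mL/L ÷ 240 mL/cup ≈ 13.3 cup
heavy cream: (1 tbsp + 2 tsp = 5/3 tbsp) × 8/5 × 15 mL/tbsp = 40.0 mL
white rice: 1.5 oz × 8/5 × 28.35 g/oz ÷ 185 g/cup ≈ 0.4 cup

plain yogurt: 13.3 cup; heavy cream: 40.0 mL; white rice: 0.4 cup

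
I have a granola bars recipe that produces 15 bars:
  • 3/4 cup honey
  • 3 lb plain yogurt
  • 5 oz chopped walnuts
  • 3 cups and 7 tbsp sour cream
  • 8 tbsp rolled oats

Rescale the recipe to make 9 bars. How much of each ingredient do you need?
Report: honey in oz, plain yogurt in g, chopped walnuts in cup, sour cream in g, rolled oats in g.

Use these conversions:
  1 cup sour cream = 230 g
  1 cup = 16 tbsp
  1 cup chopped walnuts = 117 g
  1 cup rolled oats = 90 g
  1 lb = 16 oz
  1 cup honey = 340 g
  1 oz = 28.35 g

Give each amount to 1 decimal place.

Scaling factor: 9/15 = 3/5 = 0.6.
honey: 0.75 cup × 3/5 × 340 g/cup ÷ 28.35 g/oz ≈ 5.4 oz
plain yogurt: 3 lb × 3/5 × 16 oz/lb × 28.35 g/oz ≈ 816.5 g
chopped walnuts: 5 oz × 3/5 × 28.35 g/oz ÷ 117 g/cup ≈ 0.7 cup
sour cream: (3 cup + 7 tbsp = 3.4375 cup) × 3/5 × 230 g/cup ≈ 474.4 g
rolled oats: 8 tbsp × 3/5 ÷ 16 tbsp/cup × 90 g/cup = 27.0 g

honey: 5.4 oz; plain yogurt: 816.5 g; chopped walnuts: 0.7 cup; sour cream: 474.4 g; rolled oats: 27.0 g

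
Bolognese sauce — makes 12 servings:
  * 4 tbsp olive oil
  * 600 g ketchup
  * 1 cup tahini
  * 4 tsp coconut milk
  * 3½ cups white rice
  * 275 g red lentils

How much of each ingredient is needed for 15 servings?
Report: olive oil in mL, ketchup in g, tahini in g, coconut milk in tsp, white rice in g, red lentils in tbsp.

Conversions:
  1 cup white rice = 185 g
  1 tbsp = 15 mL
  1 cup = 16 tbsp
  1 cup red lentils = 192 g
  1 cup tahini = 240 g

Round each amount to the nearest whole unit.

olive oil: 75 mL; ketchup: 750 g; tahini: 300 g; coconut milk: 5 tsp; white rice: 809 g; red lentils: 29 tbsp

Scaling factor: 15/12 = 5/4 = 1.25.
olive oil: 4 tbsp × 5/4 × 15 mL/tbsp = 75 mL
ketchup: 600 g × 5/4 = 750 g
tahini: 1 cup × 5/4 × 240 g/cup = 300 g
coconut milk: 4 tsp × 5/4 = 5 tsp
white rice: 3.5 cup × 5/4 × 185 g/cup ≈ 809 g
red lentils: 275 g × 5/4 ÷ 192 g/cup × 16 tbsp/cup ≈ 29 tbsp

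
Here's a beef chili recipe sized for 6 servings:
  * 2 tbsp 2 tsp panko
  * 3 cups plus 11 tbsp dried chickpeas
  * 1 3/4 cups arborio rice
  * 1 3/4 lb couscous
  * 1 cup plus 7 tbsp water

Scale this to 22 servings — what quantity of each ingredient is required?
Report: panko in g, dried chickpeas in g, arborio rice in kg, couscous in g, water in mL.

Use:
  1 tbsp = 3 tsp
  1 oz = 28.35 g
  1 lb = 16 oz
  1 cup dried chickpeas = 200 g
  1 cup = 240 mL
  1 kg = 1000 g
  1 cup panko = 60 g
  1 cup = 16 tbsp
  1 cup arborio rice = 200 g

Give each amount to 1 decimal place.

Scaling factor: 22/6 = 11/3.
panko: (2 tbsp + 2 tsp = 8/3 tbsp) × 11/3 ÷ 16 tbsp/cup × 60 g/cup ≈ 36.7 g
dried chickpeas: (3 cup + 11 tbsp = 3.6875 cup) × 11/3 × 200 g/cup ≈ 2704.2 g
arborio rice: 1.75 cup × 11/3 × 200 g/cup ÷ 1000 g/kg ≈ 1.3 kg
couscous: 1.75 lb × 11/3 × 16 oz/lb × 28.35 g/oz = 2910.6 g
water: (1 cup + 7 tbsp = 1.4375 cup) × 11/3 × 240 mL/cup = 1265.0 mL

panko: 36.7 g; dried chickpeas: 2704.2 g; arborio rice: 1.3 kg; couscous: 2910.6 g; water: 1265.0 mL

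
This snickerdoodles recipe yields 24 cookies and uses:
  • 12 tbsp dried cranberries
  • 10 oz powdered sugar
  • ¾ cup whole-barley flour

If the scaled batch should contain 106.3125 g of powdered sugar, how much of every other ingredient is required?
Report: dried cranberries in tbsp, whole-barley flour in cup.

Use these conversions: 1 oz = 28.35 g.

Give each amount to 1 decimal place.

The original recipe has 283.5 g of powdered sugar, so the scaling factor is 106.3125 ÷ 283.5 = 3/8 = 0.375.
dried cranberries: 12 tbsp × 3/8 = 4.5 tbsp
whole-barley flour: 0.75 cup × 3/8 ≈ 0.3 cup

dried cranberries: 4.5 tbsp; whole-barley flour: 0.3 cup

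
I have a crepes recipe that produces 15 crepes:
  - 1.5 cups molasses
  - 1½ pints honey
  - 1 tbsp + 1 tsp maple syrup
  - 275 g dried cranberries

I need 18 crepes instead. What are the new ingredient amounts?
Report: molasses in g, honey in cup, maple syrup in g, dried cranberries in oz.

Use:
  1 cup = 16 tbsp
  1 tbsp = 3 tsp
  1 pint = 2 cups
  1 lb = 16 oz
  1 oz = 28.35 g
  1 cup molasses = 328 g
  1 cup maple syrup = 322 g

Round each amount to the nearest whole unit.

Scaling factor: 18/15 = 6/5 = 1.2.
molasses: 1.5 cup × 6/5 × 328 g/cup ≈ 590 g
honey: 1.5 pint × 6/5 × 2 cup/pint ≈ 4 cup
maple syrup: (1 tbsp + 1 tsp = 4/3 tbsp) × 6/5 ÷ 16 tbsp/cup × 322 g/cup ≈ 32 g
dried cranberries: 275 g × 6/5 ÷ 28.35 g/oz ≈ 12 oz

molasses: 590 g; honey: 4 cup; maple syrup: 32 g; dried cranberries: 12 oz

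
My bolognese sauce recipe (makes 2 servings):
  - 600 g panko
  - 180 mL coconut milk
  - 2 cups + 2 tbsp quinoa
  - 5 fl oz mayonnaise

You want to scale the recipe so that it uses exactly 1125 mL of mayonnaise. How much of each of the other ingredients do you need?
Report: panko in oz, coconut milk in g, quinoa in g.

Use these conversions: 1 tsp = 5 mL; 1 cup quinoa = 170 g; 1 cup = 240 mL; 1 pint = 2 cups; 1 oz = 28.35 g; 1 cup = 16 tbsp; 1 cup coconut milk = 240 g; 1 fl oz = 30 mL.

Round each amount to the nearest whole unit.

The original recipe has 150 mL of mayonnaise, so the scaling factor is 1125 ÷ 150 = 15/2 = 7.5.
panko: 600 g × 15/2 ÷ 28.35 g/oz ≈ 159 oz
coconut milk: 180 mL × 15/2 ÷ 240 mL/cup × 240 g/cup = 1350 g
quinoa: (2 cup + 2 tbsp = 2.125 cup) × 15/2 × 170 g/cup ≈ 2709 g

panko: 159 oz; coconut milk: 1350 g; quinoa: 2709 g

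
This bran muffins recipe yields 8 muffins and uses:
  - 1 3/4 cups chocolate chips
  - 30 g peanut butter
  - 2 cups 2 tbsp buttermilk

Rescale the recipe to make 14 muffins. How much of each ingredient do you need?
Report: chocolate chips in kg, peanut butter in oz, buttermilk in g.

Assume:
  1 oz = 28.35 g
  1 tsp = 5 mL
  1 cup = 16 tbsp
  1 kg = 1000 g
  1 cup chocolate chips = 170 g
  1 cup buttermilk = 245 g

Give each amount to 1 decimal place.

Scaling factor: 14/8 = 7/4 = 1.75.
chocolate chips: 1.75 cup × 7/4 × 170 g/cup ÷ 1000 g/kg ≈ 0.5 kg
peanut butter: 30 g × 7/4 ÷ 28.35 g/oz ≈ 1.9 oz
buttermilk: (2 cup + 2 tbsp = 2.125 cup) × 7/4 × 245 g/cup ≈ 911.1 g

chocolate chips: 0.5 kg; peanut butter: 1.9 oz; buttermilk: 911.1 g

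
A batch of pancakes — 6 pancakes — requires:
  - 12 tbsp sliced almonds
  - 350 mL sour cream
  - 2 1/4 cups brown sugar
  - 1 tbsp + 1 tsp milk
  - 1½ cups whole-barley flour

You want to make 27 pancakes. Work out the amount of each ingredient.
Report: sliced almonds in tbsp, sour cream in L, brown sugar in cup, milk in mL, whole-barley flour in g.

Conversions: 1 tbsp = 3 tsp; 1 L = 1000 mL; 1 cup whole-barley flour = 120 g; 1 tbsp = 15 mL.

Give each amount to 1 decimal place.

sliced almonds: 54.0 tbsp; sour cream: 1.6 L; brown sugar: 10.1 cup; milk: 90.0 mL; whole-barley flour: 810.0 g

Scaling factor: 27/6 = 9/2 = 4.5.
sliced almonds: 12 tbsp × 9/2 = 54.0 tbsp
sour cream: 350 mL × 9/2 ÷ 1000 mL/L ≈ 1.6 L
brown sugar: 2.25 cup × 9/2 ≈ 10.1 cup
milk: (1 tbsp + 1 tsp = 4/3 tbsp) × 9/2 × 15 mL/tbsp = 90.0 mL
whole-barley flour: 1.5 cup × 9/2 × 120 g/cup = 810.0 g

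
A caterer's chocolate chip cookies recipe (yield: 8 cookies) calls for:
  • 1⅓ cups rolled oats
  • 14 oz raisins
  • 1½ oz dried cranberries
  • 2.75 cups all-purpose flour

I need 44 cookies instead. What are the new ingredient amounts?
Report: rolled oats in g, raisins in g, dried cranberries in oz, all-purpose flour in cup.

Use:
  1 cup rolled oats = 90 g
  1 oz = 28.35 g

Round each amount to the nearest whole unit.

Scaling factor: 44/8 = 11/2 = 5.5.
rolled oats: 4/3 cup × 11/2 × 90 g/cup = 660 g
raisins: 14 oz × 11/2 × 28.35 g/oz ≈ 2183 g
dried cranberries: 1.5 oz × 11/2 ≈ 8 oz
all-purpose flour: 2.75 cup × 11/2 ≈ 15 cup

rolled oats: 660 g; raisins: 2183 g; dried cranberries: 8 oz; all-purpose flour: 15 cup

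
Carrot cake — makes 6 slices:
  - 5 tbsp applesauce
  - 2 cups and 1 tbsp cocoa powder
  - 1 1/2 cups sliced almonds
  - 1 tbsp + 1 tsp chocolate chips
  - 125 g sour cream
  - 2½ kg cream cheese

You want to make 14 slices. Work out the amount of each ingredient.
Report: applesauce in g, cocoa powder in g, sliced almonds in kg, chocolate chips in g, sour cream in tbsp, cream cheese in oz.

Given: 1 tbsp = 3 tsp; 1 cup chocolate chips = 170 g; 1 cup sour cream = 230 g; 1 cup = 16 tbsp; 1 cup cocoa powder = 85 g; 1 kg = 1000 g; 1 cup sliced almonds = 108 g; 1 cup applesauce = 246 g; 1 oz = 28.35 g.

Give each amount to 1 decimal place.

Scaling factor: 14/6 = 7/3.
applesauce: 5 tbsp × 7/3 ÷ 16 tbsp/cup × 246 g/cup ≈ 179.4 g
cocoa powder: (2 cup + 1 tbsp = 2.0625 cup) × 7/3 × 85 g/cup ≈ 409.1 g
sliced almonds: 1.5 cup × 7/3 × 108 g/cup ÷ 1000 g/kg ≈ 0.4 kg
chocolate chips: (1 tbsp + 1 tsp = 4/3 tbsp) × 7/3 ÷ 16 tbsp/cup × 170 g/cup ≈ 33.1 g
sour cream: 125 g × 7/3 ÷ 230 g/cup × 16 tbsp/cup ≈ 20.3 tbsp
cream cheese: 2.5 kg × 7/3 × 1000 g/kg ÷ 28.35 g/oz ≈ 205.8 oz

applesauce: 179.4 g; cocoa powder: 409.1 g; sliced almonds: 0.4 kg; chocolate chips: 33.1 g; sour cream: 20.3 tbsp; cream cheese: 205.8 oz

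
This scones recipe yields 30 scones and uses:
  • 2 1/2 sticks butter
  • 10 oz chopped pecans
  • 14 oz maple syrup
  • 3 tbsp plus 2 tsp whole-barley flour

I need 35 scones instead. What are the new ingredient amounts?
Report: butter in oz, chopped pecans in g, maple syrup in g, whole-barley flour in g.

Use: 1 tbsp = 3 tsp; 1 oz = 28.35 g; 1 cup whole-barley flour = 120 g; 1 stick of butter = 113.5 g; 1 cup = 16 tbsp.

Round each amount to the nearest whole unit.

Scaling factor: 35/30 = 7/6.
butter: 2.5 stick × 7/6 × 113.5 g/stick ÷ 28.35 g/oz ≈ 12 oz
chopped pecans: 10 oz × 7/6 × 28.35 g/oz ≈ 331 g
maple syrup: 14 oz × 7/6 × 28.35 g/oz ≈ 463 g
whole-barley flour: (3 tbsp + 2 tsp = 11/3 tbsp) × 7/6 ÷ 16 tbsp/cup × 120 g/cup ≈ 32 g

butter: 12 oz; chopped pecans: 331 g; maple syrup: 463 g; whole-barley flour: 32 g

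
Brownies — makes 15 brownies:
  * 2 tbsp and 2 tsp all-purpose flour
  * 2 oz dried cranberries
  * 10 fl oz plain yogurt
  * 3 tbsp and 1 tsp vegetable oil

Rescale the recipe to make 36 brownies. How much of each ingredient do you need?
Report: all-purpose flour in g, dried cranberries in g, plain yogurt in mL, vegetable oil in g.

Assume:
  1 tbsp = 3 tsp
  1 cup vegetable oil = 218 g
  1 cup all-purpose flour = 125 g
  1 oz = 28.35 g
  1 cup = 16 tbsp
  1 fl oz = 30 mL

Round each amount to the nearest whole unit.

all-purpose flour: 50 g; dried cranberries: 136 g; plain yogurt: 720 mL; vegetable oil: 109 g

Scaling factor: 36/15 = 12/5 = 2.4.
all-purpose flour: (2 tbsp + 2 tsp = 8/3 tbsp) × 12/5 ÷ 16 tbsp/cup × 125 g/cup = 50 g
dried cranberries: 2 oz × 12/5 × 28.35 g/oz ≈ 136 g
plain yogurt: 10 fl oz × 12/5 × 30 mL/fl oz = 720 mL
vegetable oil: (3 tbsp + 1 tsp = 10/3 tbsp) × 12/5 ÷ 16 tbsp/cup × 218 g/cup = 109 g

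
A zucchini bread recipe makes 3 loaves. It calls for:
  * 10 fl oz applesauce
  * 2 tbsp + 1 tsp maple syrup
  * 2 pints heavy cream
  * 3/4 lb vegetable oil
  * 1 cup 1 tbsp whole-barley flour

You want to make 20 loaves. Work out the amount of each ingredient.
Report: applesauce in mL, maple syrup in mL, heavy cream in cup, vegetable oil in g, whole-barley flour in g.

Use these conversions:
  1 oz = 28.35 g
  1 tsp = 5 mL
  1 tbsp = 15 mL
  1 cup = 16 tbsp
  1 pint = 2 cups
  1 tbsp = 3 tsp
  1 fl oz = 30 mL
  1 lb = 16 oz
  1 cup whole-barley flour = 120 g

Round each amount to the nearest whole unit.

applesauce: 2000 mL; maple syrup: 233 mL; heavy cream: 27 cup; vegetable oil: 2268 g; whole-barley flour: 850 g

Scaling factor: 20/3.
applesauce: 10 fl oz × 20/3 × 30 mL/fl oz = 2000 mL
maple syrup: (2 tbsp + 1 tsp = 7/3 tbsp) × 20/3 × 15 mL/tbsp ≈ 233 mL
heavy cream: 2 pint × 20/3 × 2 cup/pint ≈ 27 cup
vegetable oil: 0.75 lb × 20/3 × 16 oz/lb × 28.35 g/oz = 2268 g
whole-barley flour: (1 cup + 1 tbsp = 1.0625 cup) × 20/3 × 120 g/cup = 850 g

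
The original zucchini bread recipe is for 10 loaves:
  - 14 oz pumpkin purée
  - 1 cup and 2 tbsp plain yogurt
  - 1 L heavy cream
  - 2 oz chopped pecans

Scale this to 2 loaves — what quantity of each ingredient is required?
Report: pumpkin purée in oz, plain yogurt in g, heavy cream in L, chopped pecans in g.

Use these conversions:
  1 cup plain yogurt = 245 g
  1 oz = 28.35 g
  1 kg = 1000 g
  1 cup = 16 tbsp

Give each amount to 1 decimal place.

Scaling factor: 2/10 = 1/5 = 0.2.
pumpkin purée: 14 oz × 1/5 = 2.8 oz
plain yogurt: (1 cup + 2 tbsp = 1.125 cup) × 1/5 × 245 g/cup ≈ 55.1 g
heavy cream: 1 L × 1/5 = 0.2 L
chopped pecans: 2 oz × 1/5 × 28.35 g/oz ≈ 11.3 g

pumpkin purée: 2.8 oz; plain yogurt: 55.1 g; heavy cream: 0.2 L; chopped pecans: 11.3 g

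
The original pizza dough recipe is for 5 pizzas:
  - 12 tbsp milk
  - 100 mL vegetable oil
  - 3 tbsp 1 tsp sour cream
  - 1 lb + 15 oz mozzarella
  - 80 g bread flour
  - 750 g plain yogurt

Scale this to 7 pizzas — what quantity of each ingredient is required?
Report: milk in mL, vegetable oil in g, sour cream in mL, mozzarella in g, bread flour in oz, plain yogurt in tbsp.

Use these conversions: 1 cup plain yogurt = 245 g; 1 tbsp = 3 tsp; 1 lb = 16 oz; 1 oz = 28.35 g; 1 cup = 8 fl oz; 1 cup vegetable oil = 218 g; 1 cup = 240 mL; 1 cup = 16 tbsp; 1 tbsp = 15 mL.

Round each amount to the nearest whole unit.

Scaling factor: 7/5 = 1.4.
milk: 12 tbsp × 7/5 × 15 mL/tbsp = 252 mL
vegetable oil: 100 mL × 7/5 ÷ 240 mL/cup × 218 g/cup ≈ 127 g
sour cream: (3 tbsp + 1 tsp = 10/3 tbsp) × 7/5 × 15 mL/tbsp = 70 mL
mozzarella: (1 lb + 15 oz = 1.9375 lb) × 7/5 × 16 oz/lb × 28.35 g/oz ≈ 1230 g
bread flour: 80 g × 7/5 ÷ 28.35 g/oz ≈ 4 oz
plain yogurt: 750 g × 7/5 ÷ 245 g/cup × 16 tbsp/cup ≈ 69 tbsp

milk: 252 mL; vegetable oil: 127 g; sour cream: 70 mL; mozzarella: 1230 g; bread flour: 4 oz; plain yogurt: 69 tbsp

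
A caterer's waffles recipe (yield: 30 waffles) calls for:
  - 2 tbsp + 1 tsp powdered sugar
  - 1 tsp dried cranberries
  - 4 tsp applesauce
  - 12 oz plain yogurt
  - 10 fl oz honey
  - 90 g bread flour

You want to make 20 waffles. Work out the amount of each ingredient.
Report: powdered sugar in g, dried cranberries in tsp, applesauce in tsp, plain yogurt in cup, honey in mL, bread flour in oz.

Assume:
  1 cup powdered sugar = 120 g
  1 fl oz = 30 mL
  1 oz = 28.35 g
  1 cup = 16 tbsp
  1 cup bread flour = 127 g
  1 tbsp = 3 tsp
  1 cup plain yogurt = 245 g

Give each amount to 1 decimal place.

powdered sugar: 11.7 g; dried cranberries: 0.7 tsp; applesauce: 2.7 tsp; plain yogurt: 0.9 cup; honey: 200.0 mL; bread flour: 2.1 oz

Scaling factor: 20/30 = 2/3.
powdered sugar: (2 tbsp + 1 tsp = 7/3 tbsp) × 2/3 ÷ 16 tbsp/cup × 120 g/cup ≈ 11.7 g
dried cranberries: 1 tsp × 2/3 ≈ 0.7 tsp
applesauce: 4 tsp × 2/3 ≈ 2.7 tsp
plain yogurt: 12 oz × 2/3 × 28.35 g/oz ÷ 245 g/cup ≈ 0.9 cup
honey: 10 fl oz × 2/3 × 30 mL/fl oz = 200.0 mL
bread flour: 90 g × 2/3 ÷ 28.35 g/oz ≈ 2.1 oz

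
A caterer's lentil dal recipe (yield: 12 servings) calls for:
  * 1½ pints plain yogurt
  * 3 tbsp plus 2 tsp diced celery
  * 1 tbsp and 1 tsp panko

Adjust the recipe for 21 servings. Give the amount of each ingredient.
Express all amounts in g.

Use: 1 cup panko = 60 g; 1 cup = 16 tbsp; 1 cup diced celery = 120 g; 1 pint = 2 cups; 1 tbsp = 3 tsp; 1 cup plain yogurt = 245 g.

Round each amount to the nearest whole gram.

Scaling factor: 21/12 = 7/4 = 1.75.
plain yogurt: 1.5 pint × 7/4 × 2 cup/pint × 245 g/cup ≈ 1286 g
diced celery: (3 tbsp + 2 tsp = 11/3 tbsp) × 7/4 ÷ 16 tbsp/cup × 120 g/cup ≈ 48 g
panko: (1 tbsp + 1 tsp = 4/3 tbsp) × 7/4 ÷ 16 tbsp/cup × 60 g/cup ≈ 9 g

plain yogurt: 1286 g; diced celery: 48 g; panko: 9 g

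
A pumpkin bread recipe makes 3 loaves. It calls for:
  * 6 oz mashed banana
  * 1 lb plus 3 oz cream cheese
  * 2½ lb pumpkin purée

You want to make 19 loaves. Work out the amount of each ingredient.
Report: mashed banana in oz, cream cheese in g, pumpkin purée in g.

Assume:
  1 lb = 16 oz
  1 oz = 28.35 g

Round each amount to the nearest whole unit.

Scaling factor: 19/3.
mashed banana: 6 oz × 19/3 = 38 oz
cream cheese: (1 lb + 3 oz = 1.1875 lb) × 19/3 × 16 oz/lb × 28.35 g/oz ≈ 3411 g
pumpkin purée: 2.5 lb × 19/3 × 16 oz/lb × 28.35 g/oz = 7182 g

mashed banana: 38 oz; cream cheese: 3411 g; pumpkin purée: 7182 g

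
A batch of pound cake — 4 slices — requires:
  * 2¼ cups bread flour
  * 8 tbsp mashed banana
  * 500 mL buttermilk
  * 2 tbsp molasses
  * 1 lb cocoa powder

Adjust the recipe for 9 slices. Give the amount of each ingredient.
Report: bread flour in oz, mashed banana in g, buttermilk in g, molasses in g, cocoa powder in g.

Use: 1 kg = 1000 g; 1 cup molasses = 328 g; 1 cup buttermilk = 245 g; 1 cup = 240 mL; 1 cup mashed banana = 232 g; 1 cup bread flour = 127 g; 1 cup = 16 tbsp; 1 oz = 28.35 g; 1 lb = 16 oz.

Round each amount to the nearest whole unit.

Scaling factor: 9/4 = 2.25.
bread flour: 2.25 cup × 9/4 × 127 g/cup ÷ 28.35 g/oz ≈ 23 oz
mashed banana: 8 tbsp × 9/4 ÷ 16 tbsp/cup × 232 g/cup = 261 g
buttermilk: 500 mL × 9/4 ÷ 240 mL/cup × 245 g/cup ≈ 1148 g
molasses: 2 tbsp × 9/4 ÷ 16 tbsp/cup × 328 g/cup ≈ 92 g
cocoa powder: 1 lb × 9/4 × 16 oz/lb × 28.35 g/oz ≈ 1021 g

bread flour: 23 oz; mashed banana: 261 g; buttermilk: 1148 g; molasses: 92 g; cocoa powder: 1021 g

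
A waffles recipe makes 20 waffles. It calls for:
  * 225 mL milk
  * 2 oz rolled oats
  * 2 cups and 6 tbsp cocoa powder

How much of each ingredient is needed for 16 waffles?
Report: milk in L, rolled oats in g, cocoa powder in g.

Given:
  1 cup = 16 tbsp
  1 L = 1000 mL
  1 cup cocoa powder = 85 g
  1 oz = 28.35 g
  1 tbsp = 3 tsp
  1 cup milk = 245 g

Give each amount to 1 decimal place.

Scaling factor: 16/20 = 4/5 = 0.8.
milk: 225 mL × 4/5 ÷ 1000 mL/L ≈ 0.2 L
rolled oats: 2 oz × 4/5 × 28.35 g/oz ≈ 45.4 g
cocoa powder: (2 cup + 6 tbsp = 2.375 cup) × 4/5 × 85 g/cup = 161.5 g

milk: 0.2 L; rolled oats: 45.4 g; cocoa powder: 161.5 g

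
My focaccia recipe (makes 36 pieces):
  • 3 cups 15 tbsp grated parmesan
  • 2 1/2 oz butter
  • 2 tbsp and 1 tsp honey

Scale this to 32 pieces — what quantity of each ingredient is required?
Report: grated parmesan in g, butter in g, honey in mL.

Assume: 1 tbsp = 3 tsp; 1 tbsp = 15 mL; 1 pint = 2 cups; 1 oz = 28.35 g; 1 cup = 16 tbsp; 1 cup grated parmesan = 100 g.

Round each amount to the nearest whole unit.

Scaling factor: 32/36 = 8/9.
grated parmesan: (3 cup + 15 tbsp = 3.9375 cup) × 8/9 × 100 g/cup = 350 g
butter: 2.5 oz × 8/9 × 28.35 g/oz = 63 g
honey: (2 tbsp + 1 tsp = 7/3 tbsp) × 8/9 × 15 mL/tbsp ≈ 31 mL

grated parmesan: 350 g; butter: 63 g; honey: 31 mL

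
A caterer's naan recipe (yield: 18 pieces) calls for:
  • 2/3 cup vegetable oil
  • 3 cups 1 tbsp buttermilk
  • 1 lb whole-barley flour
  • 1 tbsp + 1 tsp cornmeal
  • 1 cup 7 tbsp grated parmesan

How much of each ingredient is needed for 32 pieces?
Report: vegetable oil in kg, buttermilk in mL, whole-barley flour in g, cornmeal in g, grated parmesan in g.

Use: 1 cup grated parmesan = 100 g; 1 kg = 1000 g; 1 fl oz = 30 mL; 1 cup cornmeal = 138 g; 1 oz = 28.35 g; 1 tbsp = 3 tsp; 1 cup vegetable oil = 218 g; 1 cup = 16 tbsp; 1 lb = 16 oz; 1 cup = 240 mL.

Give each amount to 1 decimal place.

vegetable oil: 0.3 kg; buttermilk: 1306.7 mL; whole-barley flour: 806.4 g; cornmeal: 20.4 g; grated parmesan: 255.6 g

Scaling factor: 32/18 = 16/9.
vegetable oil: 2/3 cup × 16/9 × 218 g/cup ÷ 1000 g/kg ≈ 0.3 kg
buttermilk: (3 cup + 1 tbsp = 3.0625 cup) × 16/9 × 240 mL/cup ≈ 1306.7 mL
whole-barley flour: 1 lb × 16/9 × 16 oz/lb × 28.35 g/oz = 806.4 g
cornmeal: (1 tbsp + 1 tsp = 4/3 tbsp) × 16/9 ÷ 16 tbsp/cup × 138 g/cup ≈ 20.4 g
grated parmesan: (1 cup + 7 tbsp = 1.4375 cup) × 16/9 × 100 g/cup ≈ 255.6 g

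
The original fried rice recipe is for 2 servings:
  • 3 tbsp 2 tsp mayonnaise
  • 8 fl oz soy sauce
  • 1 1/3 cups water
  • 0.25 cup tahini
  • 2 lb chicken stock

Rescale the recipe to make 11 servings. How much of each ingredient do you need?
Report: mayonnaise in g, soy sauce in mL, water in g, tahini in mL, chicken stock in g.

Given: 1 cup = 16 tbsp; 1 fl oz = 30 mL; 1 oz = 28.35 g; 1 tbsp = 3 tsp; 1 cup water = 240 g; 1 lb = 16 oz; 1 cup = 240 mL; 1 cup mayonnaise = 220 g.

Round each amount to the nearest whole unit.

mayonnaise: 277 g; soy sauce: 1320 mL; water: 1760 g; tahini: 330 mL; chicken stock: 4990 g

Scaling factor: 11/2 = 5.5.
mayonnaise: (3 tbsp + 2 tsp = 11/3 tbsp) × 11/2 ÷ 16 tbsp/cup × 220 g/cup ≈ 277 g
soy sauce: 8 fl oz × 11/2 × 30 mL/fl oz = 1320 mL
water: 4/3 cup × 11/2 × 240 g/cup = 1760 g
tahini: 0.25 cup × 11/2 × 240 mL/cup = 330 mL
chicken stock: 2 lb × 11/2 × 16 oz/lb × 28.35 g/oz ≈ 4990 g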